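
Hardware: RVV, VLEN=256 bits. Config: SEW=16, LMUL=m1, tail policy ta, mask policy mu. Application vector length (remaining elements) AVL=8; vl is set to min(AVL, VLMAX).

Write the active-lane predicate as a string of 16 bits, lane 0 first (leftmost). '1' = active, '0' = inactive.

predicate = 1111111100000000

lanes per group: 256·1/16 = 16
AVL=8 ≤ VLMAX=16, so vl = 8
bits (lane 0 leftmost): 1111111100000000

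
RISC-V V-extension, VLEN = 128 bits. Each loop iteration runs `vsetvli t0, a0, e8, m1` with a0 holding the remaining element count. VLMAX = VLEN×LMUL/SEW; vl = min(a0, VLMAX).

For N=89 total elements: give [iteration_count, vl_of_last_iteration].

[iterations, last_vl] = [6, 9]

lanes per group: 128·1/8 = 16
N=89: ⌈89/16⌉ = 6 iters; last vl = 89 − 5×16 = 9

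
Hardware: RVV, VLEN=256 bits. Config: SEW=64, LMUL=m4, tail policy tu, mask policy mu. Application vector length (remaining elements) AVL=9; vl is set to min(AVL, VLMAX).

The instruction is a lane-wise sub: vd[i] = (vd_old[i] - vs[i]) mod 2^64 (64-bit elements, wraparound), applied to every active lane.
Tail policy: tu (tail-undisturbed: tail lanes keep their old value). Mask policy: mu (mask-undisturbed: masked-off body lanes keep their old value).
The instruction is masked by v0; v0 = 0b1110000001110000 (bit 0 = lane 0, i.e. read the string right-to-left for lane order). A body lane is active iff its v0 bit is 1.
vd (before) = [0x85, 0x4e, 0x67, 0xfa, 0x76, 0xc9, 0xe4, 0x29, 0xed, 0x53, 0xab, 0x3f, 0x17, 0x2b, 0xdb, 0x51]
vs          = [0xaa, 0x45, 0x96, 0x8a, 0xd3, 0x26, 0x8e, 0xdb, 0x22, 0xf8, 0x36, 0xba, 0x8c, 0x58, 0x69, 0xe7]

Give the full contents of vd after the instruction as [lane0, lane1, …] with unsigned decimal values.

VLMAX = VLEN×LMUL/SEW = 256×4/64 = 16
AVL=9 ≤ VLMAX=16, so vl = 9
[0] mask-off/keep = 0x85
[1] mask-off/keep = 0x4e
[2] mask-off/keep = 0x67
[3] mask-off/keep = 0xfa
[4] sub(0x76,0xd3) = 0xffffffffffffffa3
[5] sub(0xc9,0x26) = 0xa3
[6] sub(0xe4,0x8e) = 0x56
[7] mask-off/keep = 0x29
[8] mask-off/keep = 0xed
[9] tail/keep = 0x53
[10] tail/keep = 0xab
[11] tail/keep = 0x3f
[12] tail/keep = 0x17
[13] tail/keep = 0x2b
[14] tail/keep = 0xdb
[15] tail/keep = 0x51

vd = [133, 78, 103, 250, 18446744073709551523, 163, 86, 41, 237, 83, 171, 63, 23, 43, 219, 81]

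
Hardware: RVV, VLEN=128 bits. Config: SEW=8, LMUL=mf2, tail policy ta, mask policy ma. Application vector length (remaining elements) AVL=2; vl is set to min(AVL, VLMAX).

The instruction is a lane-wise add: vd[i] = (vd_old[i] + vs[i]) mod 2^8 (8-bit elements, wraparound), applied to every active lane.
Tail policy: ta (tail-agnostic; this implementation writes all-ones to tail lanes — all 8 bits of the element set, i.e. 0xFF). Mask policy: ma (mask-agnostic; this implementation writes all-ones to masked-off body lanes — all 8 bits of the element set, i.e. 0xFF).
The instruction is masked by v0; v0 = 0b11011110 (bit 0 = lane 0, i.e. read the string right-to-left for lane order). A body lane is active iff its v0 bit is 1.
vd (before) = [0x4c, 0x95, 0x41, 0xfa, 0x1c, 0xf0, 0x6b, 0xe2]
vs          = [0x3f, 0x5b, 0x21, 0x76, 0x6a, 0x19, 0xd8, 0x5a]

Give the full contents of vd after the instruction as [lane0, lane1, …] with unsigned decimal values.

VLMAX = VLEN×LMUL/SEW = 128×1/2/8 = 8
AVL=2 ≤ VLMAX=8, so vl = 2
[0] mask-off/ones = 0xff
[1] add(0x95,0x5b) = 0xf0
[2] tail/ones = 0xff
[3] tail/ones = 0xff
[4] tail/ones = 0xff
[5] tail/ones = 0xff
[6] tail/ones = 0xff
[7] tail/ones = 0xff

vd = [255, 240, 255, 255, 255, 255, 255, 255]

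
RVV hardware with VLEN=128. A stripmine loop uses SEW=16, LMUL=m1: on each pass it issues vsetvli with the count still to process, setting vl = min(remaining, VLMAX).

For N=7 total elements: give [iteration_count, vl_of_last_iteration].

[iterations, last_vl] = [1, 7]

VLMAX = VLEN×LMUL/SEW = 128×1/16 = 8
iterations = ceil(7/8) = 1; final-pass vl = 7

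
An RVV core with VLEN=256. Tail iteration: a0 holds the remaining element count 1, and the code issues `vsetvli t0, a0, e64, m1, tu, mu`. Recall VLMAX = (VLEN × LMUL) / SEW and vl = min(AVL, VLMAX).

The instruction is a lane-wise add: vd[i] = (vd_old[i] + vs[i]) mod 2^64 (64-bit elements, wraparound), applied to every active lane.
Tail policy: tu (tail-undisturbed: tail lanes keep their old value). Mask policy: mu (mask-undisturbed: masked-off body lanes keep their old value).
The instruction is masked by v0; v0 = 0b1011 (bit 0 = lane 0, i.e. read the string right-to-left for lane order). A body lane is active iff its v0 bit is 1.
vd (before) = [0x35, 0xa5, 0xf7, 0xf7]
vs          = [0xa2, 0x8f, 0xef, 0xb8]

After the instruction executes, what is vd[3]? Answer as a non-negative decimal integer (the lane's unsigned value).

VLMAX = (256 × 1) / 64 = 4 lanes
vl ← min(1, 4) = 1
vd[0] add(0x35,0xa2) -> 0xd7
vd[1] tail/keep -> 0xa5
vd[2] tail/keep -> 0xf7
vd[3] tail/keep -> 0xf7

vd[3] = 247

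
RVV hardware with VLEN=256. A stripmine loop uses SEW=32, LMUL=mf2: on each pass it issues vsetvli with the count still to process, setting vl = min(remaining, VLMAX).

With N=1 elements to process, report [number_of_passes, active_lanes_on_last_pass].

[iterations, last_vl] = [1, 1]

VLMAX = (256 × 1/2) / 32 = 4 lanes
iterations = ceil(1/4) = 1; final-pass vl = 1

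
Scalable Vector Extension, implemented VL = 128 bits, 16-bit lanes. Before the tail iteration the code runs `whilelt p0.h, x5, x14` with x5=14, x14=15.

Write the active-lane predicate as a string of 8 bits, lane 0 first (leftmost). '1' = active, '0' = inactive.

lane count: 128 div 16 = 8
active while 14+j < 15, i.e. j ∈ [0,1) capped at 8 ⇒ 1
bits (lane 0 leftmost): 10000000

predicate = 10000000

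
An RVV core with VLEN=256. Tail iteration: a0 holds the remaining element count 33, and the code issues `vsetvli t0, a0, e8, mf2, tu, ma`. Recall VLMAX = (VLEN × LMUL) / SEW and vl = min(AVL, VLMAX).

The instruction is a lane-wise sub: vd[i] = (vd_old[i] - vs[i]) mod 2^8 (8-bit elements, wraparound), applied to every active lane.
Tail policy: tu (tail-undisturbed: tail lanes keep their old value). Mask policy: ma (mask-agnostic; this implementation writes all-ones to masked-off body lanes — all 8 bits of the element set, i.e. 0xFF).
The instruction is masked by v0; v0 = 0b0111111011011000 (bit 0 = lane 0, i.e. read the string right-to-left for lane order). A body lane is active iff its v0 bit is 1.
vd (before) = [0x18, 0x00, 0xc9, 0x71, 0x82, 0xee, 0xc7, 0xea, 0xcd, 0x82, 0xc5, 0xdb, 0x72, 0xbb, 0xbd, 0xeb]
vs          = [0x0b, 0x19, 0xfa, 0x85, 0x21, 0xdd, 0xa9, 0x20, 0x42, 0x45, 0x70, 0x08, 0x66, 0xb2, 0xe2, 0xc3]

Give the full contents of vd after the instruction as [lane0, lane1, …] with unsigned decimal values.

lanes per group: 256·1/2/8 = 16
vl ← min(33, 16) = 16
  i=0: mask-off/ones → 255
  i=1: mask-off/ones → 255
  i=2: mask-off/ones → 255
  i=3: sub(0x71,0x85) → 236
  i=4: sub(0x82,0x21) → 97
  i=5: mask-off/ones → 255
  i=6: sub(0xc7,0xa9) → 30
  i=7: sub(0xea,0x20) → 202
  i=8: mask-off/ones → 255
  i=9: sub(0x82,0x45) → 61
  i=10: sub(0xc5,0x70) → 85
  i=11: sub(0xdb,0x08) → 211
  i=12: sub(0x72,0x66) → 12
  i=13: sub(0xbb,0xb2) → 9
  i=14: sub(0xbd,0xe2) → 219
  i=15: mask-off/ones → 255

vd = [255, 255, 255, 236, 97, 255, 30, 202, 255, 61, 85, 211, 12, 9, 219, 255]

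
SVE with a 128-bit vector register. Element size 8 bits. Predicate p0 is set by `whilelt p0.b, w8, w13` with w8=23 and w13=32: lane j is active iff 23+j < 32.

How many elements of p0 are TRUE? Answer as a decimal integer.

register lanes = 128/8 = 16
p0[j] = (23+j < 32); true for j=0..8 → 9 lanes set

vl = 9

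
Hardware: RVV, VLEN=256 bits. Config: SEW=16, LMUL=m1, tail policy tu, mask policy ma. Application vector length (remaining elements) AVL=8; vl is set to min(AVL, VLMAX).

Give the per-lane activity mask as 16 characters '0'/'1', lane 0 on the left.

predicate = 1111111100000000

VLMAX = (256 × 1) / 16 = 16 lanes
vl = min(AVL, VLMAX) = min(8, 16) = 8
bits (lane 0 leftmost): 1111111100000000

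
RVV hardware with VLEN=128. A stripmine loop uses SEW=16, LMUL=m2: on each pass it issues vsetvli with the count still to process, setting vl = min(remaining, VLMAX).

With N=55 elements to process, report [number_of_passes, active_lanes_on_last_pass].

[iterations, last_vl] = [4, 7]

VLMAX = (128 × 2) / 16 = 16 lanes
iterations = ceil(55/16) = 4; final-pass vl = 7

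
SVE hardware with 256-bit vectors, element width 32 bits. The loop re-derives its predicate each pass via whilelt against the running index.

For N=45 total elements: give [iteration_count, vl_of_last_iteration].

[iterations, last_vl] = [6, 5]

register lanes = 256/32 = 8
45 elements at 8/iter → 6 passes, remainder 5 on the last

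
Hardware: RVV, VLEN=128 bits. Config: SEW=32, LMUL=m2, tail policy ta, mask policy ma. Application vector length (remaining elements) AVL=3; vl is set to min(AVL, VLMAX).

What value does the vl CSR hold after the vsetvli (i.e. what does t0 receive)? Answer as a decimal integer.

VLMAX = VLEN×LMUL/SEW = 128×2/32 = 8
vl ← min(3, 8) = 3

vl = 3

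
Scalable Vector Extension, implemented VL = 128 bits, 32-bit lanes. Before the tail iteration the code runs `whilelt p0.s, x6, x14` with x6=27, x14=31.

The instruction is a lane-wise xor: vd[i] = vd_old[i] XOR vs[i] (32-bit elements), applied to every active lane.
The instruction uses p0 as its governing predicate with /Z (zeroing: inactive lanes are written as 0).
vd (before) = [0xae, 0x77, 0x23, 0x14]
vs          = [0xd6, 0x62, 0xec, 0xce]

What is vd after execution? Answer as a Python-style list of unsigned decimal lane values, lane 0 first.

vd = [120, 21, 207, 218]

128-bit reg / 32-bit elem → 4 lanes
whilelt: lane j active iff 27+j < 31 → j < 4 → 4 active
  i=0: xor(0xae,0xd6) → 120
  i=1: xor(0x77,0x62) → 21
  i=2: xor(0x23,0xec) → 207
  i=3: xor(0x14,0xce) → 218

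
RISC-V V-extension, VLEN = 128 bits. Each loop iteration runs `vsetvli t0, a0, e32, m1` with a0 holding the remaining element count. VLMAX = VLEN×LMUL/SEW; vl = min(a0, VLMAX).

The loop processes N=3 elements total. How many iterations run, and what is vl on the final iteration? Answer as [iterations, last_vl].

[iterations, last_vl] = [1, 3]

VLMAX = VLEN×LMUL/SEW = 128×1/32 = 4
N=3: ⌈3/4⌉ = 1 iters; last vl = 3 − 0×4 = 3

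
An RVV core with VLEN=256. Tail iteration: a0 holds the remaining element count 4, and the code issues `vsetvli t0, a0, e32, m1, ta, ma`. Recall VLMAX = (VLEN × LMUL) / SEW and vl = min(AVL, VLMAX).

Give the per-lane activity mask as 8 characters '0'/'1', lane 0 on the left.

VLMAX = (256 × 1) / 32 = 8 lanes
vl ← min(4, 8) = 4
bits (lane 0 leftmost): 11110000

predicate = 11110000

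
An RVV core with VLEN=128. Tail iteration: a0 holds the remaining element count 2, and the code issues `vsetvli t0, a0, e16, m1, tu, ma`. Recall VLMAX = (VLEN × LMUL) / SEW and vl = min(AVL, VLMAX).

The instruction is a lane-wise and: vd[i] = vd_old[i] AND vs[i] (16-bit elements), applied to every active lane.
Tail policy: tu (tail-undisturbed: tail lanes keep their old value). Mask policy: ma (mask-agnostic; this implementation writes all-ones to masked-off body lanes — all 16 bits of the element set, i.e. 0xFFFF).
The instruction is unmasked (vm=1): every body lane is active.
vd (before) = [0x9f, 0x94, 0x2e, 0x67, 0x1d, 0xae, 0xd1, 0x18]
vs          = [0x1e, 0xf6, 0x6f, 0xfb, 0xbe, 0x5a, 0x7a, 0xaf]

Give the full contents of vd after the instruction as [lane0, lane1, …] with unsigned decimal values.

vd = [30, 148, 46, 103, 29, 174, 209, 24]

VLMAX = (128 × 1) / 16 = 8 lanes
vl = min(AVL, VLMAX) = min(2, 8) = 2
[0] and(0x9f,0x1e) = 0x1e
[1] and(0x94,0xf6) = 0x94
[2] tail/keep = 0x2e
[3] tail/keep = 0x67
[4] tail/keep = 0x1d
[5] tail/keep = 0xae
[6] tail/keep = 0xd1
[7] tail/keep = 0x18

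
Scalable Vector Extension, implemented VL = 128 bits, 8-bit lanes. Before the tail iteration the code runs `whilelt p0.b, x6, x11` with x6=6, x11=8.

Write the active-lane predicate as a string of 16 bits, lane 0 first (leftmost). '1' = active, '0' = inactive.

predicate = 1100000000000000

lane count: 128 div 8 = 16
active while 6+j < 8, i.e. j ∈ [0,2) capped at 16 ⇒ 2
bits (lane 0 leftmost): 1100000000000000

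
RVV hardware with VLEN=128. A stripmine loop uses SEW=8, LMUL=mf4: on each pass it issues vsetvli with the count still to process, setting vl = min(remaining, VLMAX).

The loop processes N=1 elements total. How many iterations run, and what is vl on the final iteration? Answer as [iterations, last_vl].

[iterations, last_vl] = [1, 1]

VLMAX = (128 × 1/4) / 8 = 4 lanes
1 elements at 4/iter → 1 passes, remainder 1 on the last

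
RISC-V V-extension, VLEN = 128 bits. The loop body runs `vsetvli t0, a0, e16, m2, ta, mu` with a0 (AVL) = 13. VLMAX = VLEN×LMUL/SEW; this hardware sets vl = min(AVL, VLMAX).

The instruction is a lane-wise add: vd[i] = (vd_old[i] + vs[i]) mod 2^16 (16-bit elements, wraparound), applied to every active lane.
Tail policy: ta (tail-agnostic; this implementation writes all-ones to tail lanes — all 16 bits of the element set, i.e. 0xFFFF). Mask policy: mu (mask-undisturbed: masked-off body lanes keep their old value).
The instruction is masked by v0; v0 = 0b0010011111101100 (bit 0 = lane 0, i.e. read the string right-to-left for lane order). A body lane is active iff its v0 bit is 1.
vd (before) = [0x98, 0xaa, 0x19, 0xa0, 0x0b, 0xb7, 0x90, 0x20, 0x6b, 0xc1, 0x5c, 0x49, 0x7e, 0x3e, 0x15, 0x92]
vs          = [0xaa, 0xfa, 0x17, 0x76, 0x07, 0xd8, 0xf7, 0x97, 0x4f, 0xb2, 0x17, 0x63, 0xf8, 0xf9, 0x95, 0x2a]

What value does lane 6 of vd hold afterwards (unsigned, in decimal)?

lanes per group: 128·2/16 = 16
AVL=13 ≤ VLMAX=16, so vl = 13
lane  0: mask-off/keep ⇒ 0x98
lane  1: mask-off/keep ⇒ 0xaa
lane  2: add(0x19,0x17) ⇒ 0x30
lane  3: add(0xa0,0x76) ⇒ 0x116
lane  4: mask-off/keep ⇒ 0x0b
lane  5: add(0xb7,0xd8) ⇒ 0x18f
lane  6: add(0x90,0xf7) ⇒ 0x187
lane  7: add(0x20,0x97) ⇒ 0xb7
lane  8: add(0x6b,0x4f) ⇒ 0xba
lane  9: add(0xc1,0xb2) ⇒ 0x173
lane 10: add(0x5c,0x17) ⇒ 0x73
lane 11: mask-off/keep ⇒ 0x49
lane 12: mask-off/keep ⇒ 0x7e
lane 13: tail/ones ⇒ 0xffff
lane 14: tail/ones ⇒ 0xffff
lane 15: tail/ones ⇒ 0xffff

vd[6] = 391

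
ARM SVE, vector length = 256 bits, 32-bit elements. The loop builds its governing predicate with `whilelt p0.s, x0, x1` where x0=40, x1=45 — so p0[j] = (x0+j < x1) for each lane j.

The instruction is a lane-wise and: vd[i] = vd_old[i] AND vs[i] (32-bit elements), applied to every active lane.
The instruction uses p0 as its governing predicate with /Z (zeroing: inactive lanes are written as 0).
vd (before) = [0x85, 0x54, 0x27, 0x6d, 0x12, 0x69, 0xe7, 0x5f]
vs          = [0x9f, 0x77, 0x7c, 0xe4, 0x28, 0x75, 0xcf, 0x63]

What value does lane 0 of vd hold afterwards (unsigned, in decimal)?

vd[0] = 133

register lanes = 256/32 = 8
active while 40+j < 45, i.e. j ∈ [0,5) capped at 8 ⇒ 5
vd[0] and(0x85,0x9f) -> 0x85
vd[1] and(0x54,0x77) -> 0x54
vd[2] and(0x27,0x7c) -> 0x24
vd[3] and(0x6d,0xe4) -> 0x64
vd[4] and(0x12,0x28) -> 0x00
vd[5] tail/zero -> 0x00
vd[6] tail/zero -> 0x00
vd[7] tail/zero -> 0x00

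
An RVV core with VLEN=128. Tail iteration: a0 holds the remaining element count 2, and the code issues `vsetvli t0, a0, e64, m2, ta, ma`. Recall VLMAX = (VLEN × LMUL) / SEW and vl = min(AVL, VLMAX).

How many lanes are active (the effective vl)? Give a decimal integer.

vl = 2

VLMAX = (128 × 2) / 64 = 4 lanes
vl ← min(2, 4) = 2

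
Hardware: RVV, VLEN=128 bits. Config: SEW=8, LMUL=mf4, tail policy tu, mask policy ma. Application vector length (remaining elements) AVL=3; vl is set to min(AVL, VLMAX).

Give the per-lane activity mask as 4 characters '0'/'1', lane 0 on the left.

lanes per group: 128·1/4/8 = 4
vl = min(AVL, VLMAX) = min(3, 4) = 3
bits (lane 0 leftmost): 1110

predicate = 1110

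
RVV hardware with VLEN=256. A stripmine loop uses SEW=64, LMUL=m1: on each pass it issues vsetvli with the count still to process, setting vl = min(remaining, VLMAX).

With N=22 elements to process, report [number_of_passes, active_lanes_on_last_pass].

[iterations, last_vl] = [6, 2]

VLMAX = VLEN×LMUL/SEW = 256×1/64 = 4
N=22: ⌈22/4⌉ = 6 iters; last vl = 22 − 5×4 = 2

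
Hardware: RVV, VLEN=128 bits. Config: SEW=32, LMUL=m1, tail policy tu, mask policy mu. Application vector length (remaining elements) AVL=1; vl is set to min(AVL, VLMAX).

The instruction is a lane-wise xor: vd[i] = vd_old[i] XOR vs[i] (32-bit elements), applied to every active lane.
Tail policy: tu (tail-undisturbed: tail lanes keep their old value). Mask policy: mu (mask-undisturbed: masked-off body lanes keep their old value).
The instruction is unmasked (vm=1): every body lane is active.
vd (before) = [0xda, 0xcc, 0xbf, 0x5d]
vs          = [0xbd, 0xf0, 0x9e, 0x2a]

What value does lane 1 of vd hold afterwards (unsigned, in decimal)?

VLMAX = (128 × 1) / 32 = 4 lanes
vl ← min(1, 4) = 1
vd[0] xor(0xda,0xbd) -> 0x67
vd[1] tail/keep -> 0xcc
vd[2] tail/keep -> 0xbf
vd[3] tail/keep -> 0x5d

vd[1] = 204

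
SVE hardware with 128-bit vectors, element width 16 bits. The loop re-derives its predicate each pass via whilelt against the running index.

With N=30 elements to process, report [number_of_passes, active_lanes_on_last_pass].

128-bit reg / 16-bit elem → 8 lanes
30 elements at 8/iter → 4 passes, remainder 6 on the last

[iterations, last_vl] = [4, 6]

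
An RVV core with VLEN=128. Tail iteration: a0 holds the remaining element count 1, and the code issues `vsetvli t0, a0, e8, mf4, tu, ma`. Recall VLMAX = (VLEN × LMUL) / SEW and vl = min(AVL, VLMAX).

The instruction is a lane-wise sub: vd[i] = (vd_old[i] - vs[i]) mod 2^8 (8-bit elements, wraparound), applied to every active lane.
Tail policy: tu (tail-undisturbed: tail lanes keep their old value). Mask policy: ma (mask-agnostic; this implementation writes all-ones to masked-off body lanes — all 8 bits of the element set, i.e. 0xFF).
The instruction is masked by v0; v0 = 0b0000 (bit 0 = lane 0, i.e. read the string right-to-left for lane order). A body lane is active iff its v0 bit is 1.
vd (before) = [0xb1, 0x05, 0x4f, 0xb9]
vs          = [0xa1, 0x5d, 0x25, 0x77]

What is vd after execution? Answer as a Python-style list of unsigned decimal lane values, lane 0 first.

vd = [255, 5, 79, 185]

VLMAX = VLEN×LMUL/SEW = 128×1/4/8 = 4
vl ← min(1, 4) = 1
lane  0: mask-off/ones ⇒ 0xff
lane  1: tail/keep ⇒ 0x05
lane  2: tail/keep ⇒ 0x4f
lane  3: tail/keep ⇒ 0xb9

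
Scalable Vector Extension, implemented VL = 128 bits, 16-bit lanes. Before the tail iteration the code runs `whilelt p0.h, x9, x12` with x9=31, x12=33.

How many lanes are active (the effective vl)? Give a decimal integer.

vl = 2

128-bit reg / 16-bit elem → 8 lanes
p0[j] = (31+j < 33); true for j=0..1 → 2 lanes set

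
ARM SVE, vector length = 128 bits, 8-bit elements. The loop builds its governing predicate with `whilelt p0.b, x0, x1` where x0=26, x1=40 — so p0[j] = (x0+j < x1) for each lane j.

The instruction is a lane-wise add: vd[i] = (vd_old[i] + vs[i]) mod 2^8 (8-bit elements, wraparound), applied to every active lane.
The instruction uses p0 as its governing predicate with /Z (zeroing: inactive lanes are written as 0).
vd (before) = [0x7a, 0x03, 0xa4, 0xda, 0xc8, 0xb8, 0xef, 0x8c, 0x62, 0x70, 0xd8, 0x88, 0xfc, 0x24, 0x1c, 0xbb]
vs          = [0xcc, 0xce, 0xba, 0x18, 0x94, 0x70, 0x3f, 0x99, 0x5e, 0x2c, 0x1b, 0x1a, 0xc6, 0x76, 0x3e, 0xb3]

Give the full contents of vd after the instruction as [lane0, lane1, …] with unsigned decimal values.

vd = [70, 209, 94, 242, 92, 40, 46, 37, 192, 156, 243, 162, 194, 154, 0, 0]

register lanes = 128/8 = 16
active while 26+j < 40, i.e. j ∈ [0,14) capped at 16 ⇒ 14
[0] add(0x7a,0xcc) = 0x46
[1] add(0x03,0xce) = 0xd1
[2] add(0xa4,0xba) = 0x5e
[3] add(0xda,0x18) = 0xf2
[4] add(0xc8,0x94) = 0x5c
[5] add(0xb8,0x70) = 0x28
[6] add(0xef,0x3f) = 0x2e
[7] add(0x8c,0x99) = 0x25
[8] add(0x62,0x5e) = 0xc0
[9] add(0x70,0x2c) = 0x9c
[10] add(0xd8,0x1b) = 0xf3
[11] add(0x88,0x1a) = 0xa2
[12] add(0xfc,0xc6) = 0xc2
[13] add(0x24,0x76) = 0x9a
[14] tail/zero = 0x00
[15] tail/zero = 0x00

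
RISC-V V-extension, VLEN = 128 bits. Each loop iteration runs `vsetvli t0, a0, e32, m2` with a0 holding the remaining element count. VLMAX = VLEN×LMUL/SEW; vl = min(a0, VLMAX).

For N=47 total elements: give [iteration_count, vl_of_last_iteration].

[iterations, last_vl] = [6, 7]

VLMAX = (128 × 2) / 32 = 8 lanes
47 elements at 8/iter → 6 passes, remainder 7 on the last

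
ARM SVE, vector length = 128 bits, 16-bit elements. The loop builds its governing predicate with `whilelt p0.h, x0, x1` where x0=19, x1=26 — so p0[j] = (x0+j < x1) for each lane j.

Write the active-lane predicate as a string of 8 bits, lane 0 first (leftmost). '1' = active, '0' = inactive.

lane count: 128 div 16 = 8
active while 19+j < 26, i.e. j ∈ [0,7) capped at 8 ⇒ 7
bits (lane 0 leftmost): 11111110

predicate = 11111110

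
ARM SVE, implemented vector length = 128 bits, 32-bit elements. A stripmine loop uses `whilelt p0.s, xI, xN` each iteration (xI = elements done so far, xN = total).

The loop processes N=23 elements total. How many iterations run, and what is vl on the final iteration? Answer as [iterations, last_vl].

[iterations, last_vl] = [6, 3]

register lanes = 128/32 = 4
iterations = ceil(23/4) = 6; final-pass vl = 3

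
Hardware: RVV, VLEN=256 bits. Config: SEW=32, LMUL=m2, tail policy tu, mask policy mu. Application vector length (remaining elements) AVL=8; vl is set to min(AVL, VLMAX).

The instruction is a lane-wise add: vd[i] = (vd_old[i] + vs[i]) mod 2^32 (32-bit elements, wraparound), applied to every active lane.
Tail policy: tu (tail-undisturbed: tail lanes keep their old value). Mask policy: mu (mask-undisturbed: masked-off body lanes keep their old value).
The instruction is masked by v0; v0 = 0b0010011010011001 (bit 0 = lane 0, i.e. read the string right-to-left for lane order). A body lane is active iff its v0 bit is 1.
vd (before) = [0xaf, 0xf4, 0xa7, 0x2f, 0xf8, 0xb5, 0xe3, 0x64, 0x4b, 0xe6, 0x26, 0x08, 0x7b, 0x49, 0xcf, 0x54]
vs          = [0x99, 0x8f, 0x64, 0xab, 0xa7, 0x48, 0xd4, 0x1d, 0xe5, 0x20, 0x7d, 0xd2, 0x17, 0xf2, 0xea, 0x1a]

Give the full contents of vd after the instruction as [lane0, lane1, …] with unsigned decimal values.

vd = [328, 244, 167, 218, 415, 181, 227, 129, 75, 230, 38, 8, 123, 73, 207, 84]

VLMAX = VLEN×LMUL/SEW = 256×2/32 = 16
AVL=8 ≤ VLMAX=16, so vl = 8
[0] add(0xaf,0x99) = 0x148
[1] mask-off/keep = 0xf4
[2] mask-off/keep = 0xa7
[3] add(0x2f,0xab) = 0xda
[4] add(0xf8,0xa7) = 0x19f
[5] mask-off/keep = 0xb5
[6] mask-off/keep = 0xe3
[7] add(0x64,0x1d) = 0x81
[8] tail/keep = 0x4b
[9] tail/keep = 0xe6
[10] tail/keep = 0x26
[11] tail/keep = 0x08
[12] tail/keep = 0x7b
[13] tail/keep = 0x49
[14] tail/keep = 0xcf
[15] tail/keep = 0x54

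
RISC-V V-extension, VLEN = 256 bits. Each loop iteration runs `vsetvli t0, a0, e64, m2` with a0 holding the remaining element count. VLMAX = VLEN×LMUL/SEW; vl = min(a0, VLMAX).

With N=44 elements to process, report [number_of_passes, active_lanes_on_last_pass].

[iterations, last_vl] = [6, 4]

VLMAX = (256 × 2) / 64 = 8 lanes
N=44: ⌈44/8⌉ = 6 iters; last vl = 44 − 5×8 = 4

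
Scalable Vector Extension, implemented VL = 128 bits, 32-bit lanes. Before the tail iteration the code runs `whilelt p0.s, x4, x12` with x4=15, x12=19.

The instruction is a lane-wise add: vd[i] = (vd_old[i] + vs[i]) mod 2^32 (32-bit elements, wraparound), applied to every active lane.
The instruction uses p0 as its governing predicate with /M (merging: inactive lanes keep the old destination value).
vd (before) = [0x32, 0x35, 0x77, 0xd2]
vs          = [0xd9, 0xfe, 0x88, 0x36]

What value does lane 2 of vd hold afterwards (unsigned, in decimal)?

128-bit reg / 32-bit elem → 4 lanes
active while 15+j < 19, i.e. j ∈ [0,4) capped at 4 ⇒ 4
vd[0] add(0x32,0xd9) -> 0x10b
vd[1] add(0x35,0xfe) -> 0x133
vd[2] add(0x77,0x88) -> 0xff
vd[3] add(0xd2,0x36) -> 0x108

vd[2] = 255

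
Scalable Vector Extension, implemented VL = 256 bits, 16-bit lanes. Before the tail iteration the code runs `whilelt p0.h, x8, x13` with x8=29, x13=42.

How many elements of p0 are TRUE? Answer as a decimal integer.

register lanes = 256/16 = 16
whilelt: lane j active iff 29+j < 42 → j < 13 → 13 active

vl = 13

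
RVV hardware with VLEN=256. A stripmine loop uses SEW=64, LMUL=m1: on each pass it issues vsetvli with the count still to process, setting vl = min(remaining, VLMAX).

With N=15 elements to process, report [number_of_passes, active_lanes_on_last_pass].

[iterations, last_vl] = [4, 3]

VLMAX = (256 × 1) / 64 = 4 lanes
N=15: ⌈15/4⌉ = 4 iters; last vl = 15 − 3×4 = 3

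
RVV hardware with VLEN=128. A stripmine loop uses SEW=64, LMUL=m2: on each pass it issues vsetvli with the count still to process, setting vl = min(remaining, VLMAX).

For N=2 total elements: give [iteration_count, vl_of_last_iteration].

VLMAX = (128 × 2) / 64 = 4 lanes
iterations = ceil(2/4) = 1; final-pass vl = 2

[iterations, last_vl] = [1, 2]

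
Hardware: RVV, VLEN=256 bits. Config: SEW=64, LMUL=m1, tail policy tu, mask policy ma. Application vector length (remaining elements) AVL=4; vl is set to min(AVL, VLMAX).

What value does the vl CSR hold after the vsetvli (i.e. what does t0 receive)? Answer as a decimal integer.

VLMAX = (256 × 1) / 64 = 4 lanes
vl = min(AVL, VLMAX) = min(4, 4) = 4

vl = 4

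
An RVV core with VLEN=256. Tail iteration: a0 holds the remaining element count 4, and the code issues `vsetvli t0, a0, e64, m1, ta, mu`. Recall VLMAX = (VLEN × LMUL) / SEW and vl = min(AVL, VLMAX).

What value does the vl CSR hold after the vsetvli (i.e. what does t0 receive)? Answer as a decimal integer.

vl = 4

VLMAX = VLEN×LMUL/SEW = 256×1/64 = 4
vl = min(AVL, VLMAX) = min(4, 4) = 4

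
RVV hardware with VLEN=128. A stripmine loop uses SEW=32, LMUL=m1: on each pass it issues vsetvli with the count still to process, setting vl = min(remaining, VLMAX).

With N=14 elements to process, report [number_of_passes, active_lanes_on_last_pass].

[iterations, last_vl] = [4, 2]

VLMAX = (128 × 1) / 32 = 4 lanes
N=14: ⌈14/4⌉ = 4 iters; last vl = 14 − 3×4 = 2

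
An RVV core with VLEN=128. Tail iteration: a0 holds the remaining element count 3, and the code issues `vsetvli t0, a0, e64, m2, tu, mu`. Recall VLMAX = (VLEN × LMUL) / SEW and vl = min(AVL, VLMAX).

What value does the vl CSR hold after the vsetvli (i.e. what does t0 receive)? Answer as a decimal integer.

vl = 3

lanes per group: 128·2/64 = 4
AVL=3 ≤ VLMAX=4, so vl = 3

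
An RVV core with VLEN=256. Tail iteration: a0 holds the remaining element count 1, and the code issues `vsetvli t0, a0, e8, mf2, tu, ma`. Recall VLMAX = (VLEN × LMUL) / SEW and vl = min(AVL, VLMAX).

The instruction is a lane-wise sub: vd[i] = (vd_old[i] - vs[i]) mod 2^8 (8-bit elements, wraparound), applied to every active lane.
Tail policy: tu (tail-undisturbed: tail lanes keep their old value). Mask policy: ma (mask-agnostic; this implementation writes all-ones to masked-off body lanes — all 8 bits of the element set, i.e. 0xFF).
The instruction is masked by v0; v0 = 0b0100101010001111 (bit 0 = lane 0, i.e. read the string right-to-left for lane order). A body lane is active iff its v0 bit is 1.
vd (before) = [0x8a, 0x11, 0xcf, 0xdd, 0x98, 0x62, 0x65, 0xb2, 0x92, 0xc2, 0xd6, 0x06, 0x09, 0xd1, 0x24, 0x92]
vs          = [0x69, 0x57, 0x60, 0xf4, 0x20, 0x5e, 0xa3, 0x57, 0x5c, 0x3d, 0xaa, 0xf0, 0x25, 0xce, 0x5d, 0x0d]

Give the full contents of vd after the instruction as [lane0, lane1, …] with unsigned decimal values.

vd = [33, 17, 207, 221, 152, 98, 101, 178, 146, 194, 214, 6, 9, 209, 36, 146]

lanes per group: 256·1/2/8 = 16
AVL=1 ≤ VLMAX=16, so vl = 1
[0] sub(0x8a,0x69) = 0x21
[1] tail/keep = 0x11
[2] tail/keep = 0xcf
[3] tail/keep = 0xdd
[4] tail/keep = 0x98
[5] tail/keep = 0x62
[6] tail/keep = 0x65
[7] tail/keep = 0xb2
[8] tail/keep = 0x92
[9] tail/keep = 0xc2
[10] tail/keep = 0xd6
[11] tail/keep = 0x06
[12] tail/keep = 0x09
[13] tail/keep = 0xd1
[14] tail/keep = 0x24
[15] tail/keep = 0x92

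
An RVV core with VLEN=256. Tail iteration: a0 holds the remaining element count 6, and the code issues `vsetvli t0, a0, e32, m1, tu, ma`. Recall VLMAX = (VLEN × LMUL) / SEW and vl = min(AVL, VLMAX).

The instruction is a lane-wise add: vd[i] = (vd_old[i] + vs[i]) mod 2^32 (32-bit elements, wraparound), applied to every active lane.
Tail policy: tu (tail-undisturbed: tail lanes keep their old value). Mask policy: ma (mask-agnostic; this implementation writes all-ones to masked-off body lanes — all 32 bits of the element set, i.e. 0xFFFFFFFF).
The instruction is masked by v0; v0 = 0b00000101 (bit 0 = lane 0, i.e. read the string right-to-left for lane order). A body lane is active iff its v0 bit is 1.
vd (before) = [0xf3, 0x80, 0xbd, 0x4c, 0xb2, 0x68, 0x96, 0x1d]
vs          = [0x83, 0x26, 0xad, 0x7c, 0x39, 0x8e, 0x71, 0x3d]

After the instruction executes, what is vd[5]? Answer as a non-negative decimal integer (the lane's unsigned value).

VLMAX = VLEN×LMUL/SEW = 256×1/32 = 8
vl ← min(6, 8) = 6
[0] add(0xf3,0x83) = 0x176
[1] mask-off/ones = 0xffffffff
[2] add(0xbd,0xad) = 0x16a
[3] mask-off/ones = 0xffffffff
[4] mask-off/ones = 0xffffffff
[5] mask-off/ones = 0xffffffff
[6] tail/keep = 0x96
[7] tail/keep = 0x1d

vd[5] = 4294967295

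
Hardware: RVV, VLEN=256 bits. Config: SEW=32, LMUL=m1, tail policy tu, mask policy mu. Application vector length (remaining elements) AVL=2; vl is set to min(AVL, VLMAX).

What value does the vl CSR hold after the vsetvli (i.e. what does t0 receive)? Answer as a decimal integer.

vl = 2

VLMAX = VLEN×LMUL/SEW = 256×1/32 = 8
vl ← min(2, 8) = 2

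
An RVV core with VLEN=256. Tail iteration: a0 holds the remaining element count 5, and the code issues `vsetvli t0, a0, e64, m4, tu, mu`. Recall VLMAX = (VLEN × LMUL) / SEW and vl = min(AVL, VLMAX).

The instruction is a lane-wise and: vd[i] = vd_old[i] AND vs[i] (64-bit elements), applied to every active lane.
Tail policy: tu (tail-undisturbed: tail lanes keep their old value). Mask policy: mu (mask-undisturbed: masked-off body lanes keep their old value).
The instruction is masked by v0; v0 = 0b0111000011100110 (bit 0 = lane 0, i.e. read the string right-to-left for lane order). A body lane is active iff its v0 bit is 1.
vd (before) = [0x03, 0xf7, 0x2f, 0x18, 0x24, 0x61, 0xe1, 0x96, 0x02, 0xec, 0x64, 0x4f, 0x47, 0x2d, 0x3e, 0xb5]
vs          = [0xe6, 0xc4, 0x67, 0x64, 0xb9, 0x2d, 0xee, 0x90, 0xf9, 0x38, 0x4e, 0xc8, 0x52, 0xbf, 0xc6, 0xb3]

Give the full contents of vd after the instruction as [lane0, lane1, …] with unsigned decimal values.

VLMAX = (256 × 4) / 64 = 16 lanes
AVL=5 ≤ VLMAX=16, so vl = 5
lane  0: mask-off/keep ⇒ 0x03
lane  1: and(0xf7,0xc4) ⇒ 0xc4
lane  2: and(0x2f,0x67) ⇒ 0x27
lane  3: mask-off/keep ⇒ 0x18
lane  4: mask-off/keep ⇒ 0x24
lane  5: tail/keep ⇒ 0x61
lane  6: tail/keep ⇒ 0xe1
lane  7: tail/keep ⇒ 0x96
lane  8: tail/keep ⇒ 0x02
lane  9: tail/keep ⇒ 0xec
lane 10: tail/keep ⇒ 0x64
lane 11: tail/keep ⇒ 0x4f
lane 12: tail/keep ⇒ 0x47
lane 13: tail/keep ⇒ 0x2d
lane 14: tail/keep ⇒ 0x3e
lane 15: tail/keep ⇒ 0xb5

vd = [3, 196, 39, 24, 36, 97, 225, 150, 2, 236, 100, 79, 71, 45, 62, 181]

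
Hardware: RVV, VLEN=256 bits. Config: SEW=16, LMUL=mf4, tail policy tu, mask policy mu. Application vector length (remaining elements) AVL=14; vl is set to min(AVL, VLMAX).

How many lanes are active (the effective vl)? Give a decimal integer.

VLMAX = VLEN×LMUL/SEW = 256×1/4/16 = 4
vl = min(AVL, VLMAX) = min(14, 4) = 4

vl = 4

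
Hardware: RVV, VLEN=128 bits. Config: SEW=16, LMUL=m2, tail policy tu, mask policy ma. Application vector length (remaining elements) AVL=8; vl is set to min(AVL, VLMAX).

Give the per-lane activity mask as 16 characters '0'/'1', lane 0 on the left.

predicate = 1111111100000000

lanes per group: 128·2/16 = 16
vl = min(AVL, VLMAX) = min(8, 16) = 8
bits (lane 0 leftmost): 1111111100000000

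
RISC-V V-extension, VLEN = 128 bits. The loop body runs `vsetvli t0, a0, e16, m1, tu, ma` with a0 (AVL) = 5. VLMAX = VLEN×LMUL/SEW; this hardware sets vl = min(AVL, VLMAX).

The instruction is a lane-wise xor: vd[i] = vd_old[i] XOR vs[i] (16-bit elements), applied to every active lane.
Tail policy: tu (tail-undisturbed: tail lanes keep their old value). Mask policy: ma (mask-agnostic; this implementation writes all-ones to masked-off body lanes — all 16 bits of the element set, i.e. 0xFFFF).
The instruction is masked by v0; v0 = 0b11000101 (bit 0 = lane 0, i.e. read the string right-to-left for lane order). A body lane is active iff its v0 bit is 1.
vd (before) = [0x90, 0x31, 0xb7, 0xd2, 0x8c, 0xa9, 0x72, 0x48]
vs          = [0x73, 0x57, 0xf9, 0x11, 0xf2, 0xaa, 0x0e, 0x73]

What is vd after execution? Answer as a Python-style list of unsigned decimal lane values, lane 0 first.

lanes per group: 128·1/16 = 8
vl ← min(5, 8) = 5
  i=0: xor(0x90,0x73) → 227
  i=1: mask-off/ones → 65535
  i=2: xor(0xb7,0xf9) → 78
  i=3: mask-off/ones → 65535
  i=4: mask-off/ones → 65535
  i=5: tail/keep → 169
  i=6: tail/keep → 114
  i=7: tail/keep → 72

vd = [227, 65535, 78, 65535, 65535, 169, 114, 72]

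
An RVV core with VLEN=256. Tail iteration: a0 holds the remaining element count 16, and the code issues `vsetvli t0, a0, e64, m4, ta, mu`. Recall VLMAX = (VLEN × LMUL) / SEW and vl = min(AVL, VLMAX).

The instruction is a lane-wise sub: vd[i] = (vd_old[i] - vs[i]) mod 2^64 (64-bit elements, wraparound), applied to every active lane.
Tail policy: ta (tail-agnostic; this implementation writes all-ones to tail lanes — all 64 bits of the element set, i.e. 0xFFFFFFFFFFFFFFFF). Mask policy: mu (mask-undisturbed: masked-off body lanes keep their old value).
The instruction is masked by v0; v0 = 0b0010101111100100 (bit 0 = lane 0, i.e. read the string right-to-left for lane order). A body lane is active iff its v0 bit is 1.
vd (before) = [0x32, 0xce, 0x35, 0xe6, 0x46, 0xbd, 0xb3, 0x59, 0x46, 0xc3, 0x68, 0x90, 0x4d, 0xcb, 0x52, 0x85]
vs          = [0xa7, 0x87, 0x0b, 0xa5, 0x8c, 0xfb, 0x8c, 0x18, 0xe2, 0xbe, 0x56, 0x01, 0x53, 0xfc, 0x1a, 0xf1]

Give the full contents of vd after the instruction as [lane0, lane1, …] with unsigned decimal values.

vd = [50, 206, 42, 230, 70, 18446744073709551554, 39, 65, 18446744073709551460, 5, 104, 143, 77, 18446744073709551567, 82, 133]

lanes per group: 256·4/64 = 16
vl ← min(16, 16) = 16
  i=0: mask-off/keep → 50
  i=1: mask-off/keep → 206
  i=2: sub(0x35,0x0b) → 42
  i=3: mask-off/keep → 230
  i=4: mask-off/keep → 70
  i=5: sub(0xbd,0xfb) → 18446744073709551554
  i=6: sub(0xb3,0x8c) → 39
  i=7: sub(0x59,0x18) → 65
  i=8: sub(0x46,0xe2) → 18446744073709551460
  i=9: sub(0xc3,0xbe) → 5
  i=10: mask-off/keep → 104
  i=11: sub(0x90,0x01) → 143
  i=12: mask-off/keep → 77
  i=13: sub(0xcb,0xfc) → 18446744073709551567
  i=14: mask-off/keep → 82
  i=15: mask-off/keep → 133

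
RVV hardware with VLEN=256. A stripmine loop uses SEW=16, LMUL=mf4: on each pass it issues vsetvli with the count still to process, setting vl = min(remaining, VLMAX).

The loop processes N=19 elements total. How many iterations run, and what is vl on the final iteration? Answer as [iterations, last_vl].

[iterations, last_vl] = [5, 3]

VLMAX = (256 × 1/4) / 16 = 4 lanes
19 elements at 4/iter → 5 passes, remainder 3 on the last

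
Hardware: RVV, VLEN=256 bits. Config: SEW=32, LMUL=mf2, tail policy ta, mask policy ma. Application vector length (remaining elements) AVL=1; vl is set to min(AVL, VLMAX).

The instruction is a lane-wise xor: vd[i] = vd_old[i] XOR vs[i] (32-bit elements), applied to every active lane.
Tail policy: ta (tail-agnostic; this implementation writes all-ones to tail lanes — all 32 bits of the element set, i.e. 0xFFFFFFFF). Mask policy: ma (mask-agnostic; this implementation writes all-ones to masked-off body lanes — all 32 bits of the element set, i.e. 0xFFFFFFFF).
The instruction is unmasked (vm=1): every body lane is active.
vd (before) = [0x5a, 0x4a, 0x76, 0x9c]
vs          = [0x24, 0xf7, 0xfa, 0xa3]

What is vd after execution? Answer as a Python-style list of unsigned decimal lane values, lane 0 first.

lanes per group: 256·1/2/32 = 4
vl = min(AVL, VLMAX) = min(1, 4) = 1
[0] xor(0x5a,0x24) = 0x7e
[1] tail/ones = 0xffffffff
[2] tail/ones = 0xffffffff
[3] tail/ones = 0xffffffff

vd = [126, 4294967295, 4294967295, 4294967295]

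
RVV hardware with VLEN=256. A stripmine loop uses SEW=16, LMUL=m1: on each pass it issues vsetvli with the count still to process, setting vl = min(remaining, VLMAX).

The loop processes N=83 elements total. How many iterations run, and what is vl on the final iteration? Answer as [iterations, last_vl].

VLMAX = (256 × 1) / 16 = 16 lanes
iterations = ceil(83/16) = 6; final-pass vl = 3

[iterations, last_vl] = [6, 3]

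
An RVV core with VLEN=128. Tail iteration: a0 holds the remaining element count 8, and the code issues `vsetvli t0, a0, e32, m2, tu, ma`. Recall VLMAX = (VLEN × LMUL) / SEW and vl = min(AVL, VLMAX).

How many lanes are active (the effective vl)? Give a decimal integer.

vl = 8

VLMAX = (128 × 2) / 32 = 8 lanes
AVL=8 ≤ VLMAX=8, so vl = 8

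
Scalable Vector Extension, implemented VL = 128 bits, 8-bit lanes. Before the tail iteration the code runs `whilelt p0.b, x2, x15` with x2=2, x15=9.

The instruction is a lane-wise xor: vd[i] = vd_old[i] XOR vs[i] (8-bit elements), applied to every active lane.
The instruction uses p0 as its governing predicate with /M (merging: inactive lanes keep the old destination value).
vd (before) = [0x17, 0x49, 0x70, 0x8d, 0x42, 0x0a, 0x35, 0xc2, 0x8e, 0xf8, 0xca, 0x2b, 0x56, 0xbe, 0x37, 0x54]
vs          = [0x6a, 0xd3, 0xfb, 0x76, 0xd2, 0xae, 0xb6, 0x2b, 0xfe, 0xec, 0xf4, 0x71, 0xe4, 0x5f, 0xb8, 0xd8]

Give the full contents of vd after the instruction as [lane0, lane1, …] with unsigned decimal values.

128-bit reg / 8-bit elem → 16 lanes
active while 2+j < 9, i.e. j ∈ [0,7) capped at 16 ⇒ 7
lane  0: xor(0x17,0x6a) ⇒ 0x7d
lane  1: xor(0x49,0xd3) ⇒ 0x9a
lane  2: xor(0x70,0xfb) ⇒ 0x8b
lane  3: xor(0x8d,0x76) ⇒ 0xfb
lane  4: xor(0x42,0xd2) ⇒ 0x90
lane  5: xor(0x0a,0xae) ⇒ 0xa4
lane  6: xor(0x35,0xb6) ⇒ 0x83
lane  7: tail/keep ⇒ 0xc2
lane  8: tail/keep ⇒ 0x8e
lane  9: tail/keep ⇒ 0xf8
lane 10: tail/keep ⇒ 0xca
lane 11: tail/keep ⇒ 0x2b
lane 12: tail/keep ⇒ 0x56
lane 13: tail/keep ⇒ 0xbe
lane 14: tail/keep ⇒ 0x37
lane 15: tail/keep ⇒ 0x54

vd = [125, 154, 139, 251, 144, 164, 131, 194, 142, 248, 202, 43, 86, 190, 55, 84]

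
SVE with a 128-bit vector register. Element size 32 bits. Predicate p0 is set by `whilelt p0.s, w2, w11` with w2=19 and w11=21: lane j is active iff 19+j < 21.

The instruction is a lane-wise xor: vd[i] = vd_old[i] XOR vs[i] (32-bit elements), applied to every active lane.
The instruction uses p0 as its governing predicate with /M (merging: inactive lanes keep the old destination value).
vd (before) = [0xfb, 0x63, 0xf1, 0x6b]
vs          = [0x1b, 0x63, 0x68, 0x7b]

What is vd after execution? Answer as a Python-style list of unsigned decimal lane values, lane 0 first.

vd = [224, 0, 241, 107]

register lanes = 128/32 = 4
active while 19+j < 21, i.e. j ∈ [0,2) capped at 4 ⇒ 2
[0] xor(0xfb,0x1b) = 0xe0
[1] xor(0x63,0x63) = 0x00
[2] tail/keep = 0xf1
[3] tail/keep = 0x6b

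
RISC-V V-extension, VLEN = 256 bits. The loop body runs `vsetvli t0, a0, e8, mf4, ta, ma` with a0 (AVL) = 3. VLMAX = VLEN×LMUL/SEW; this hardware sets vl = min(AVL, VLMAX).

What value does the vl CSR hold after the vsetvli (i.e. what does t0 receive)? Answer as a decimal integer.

VLMAX = (256 × 1/4) / 8 = 8 lanes
vl ← min(3, 8) = 3

vl = 3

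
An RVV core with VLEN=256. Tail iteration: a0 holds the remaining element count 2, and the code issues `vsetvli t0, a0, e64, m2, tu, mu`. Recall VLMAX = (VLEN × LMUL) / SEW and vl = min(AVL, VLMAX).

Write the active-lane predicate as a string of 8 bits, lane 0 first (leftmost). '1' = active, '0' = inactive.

VLMAX = VLEN×LMUL/SEW = 256×2/64 = 8
vl ← min(2, 8) = 2
bits (lane 0 leftmost): 11000000

predicate = 11000000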